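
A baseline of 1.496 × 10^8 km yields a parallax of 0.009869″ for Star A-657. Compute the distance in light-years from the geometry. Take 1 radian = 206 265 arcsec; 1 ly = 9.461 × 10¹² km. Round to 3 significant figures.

330 ly

θ = 0.009869″ = 0.009869/206265 = 4.7846 × 10^-8 rad.
d = B/θ = (1.496 × 10^8) / (4.7846 × 10^-8) = 3.1267 × 10^15 km = (3.1267 × 10^15) / (9.461 × 10^12) ly = 330.48 ly.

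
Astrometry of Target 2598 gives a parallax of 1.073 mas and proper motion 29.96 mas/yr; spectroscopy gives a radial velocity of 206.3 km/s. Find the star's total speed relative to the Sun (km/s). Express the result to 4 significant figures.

d = 1/p = 1/0.001073″ = 931.97 pc.
μ = 29.96 mas/yr = 0.02996 ″/yr.
v_t = 4.740 μ d = 4.740 × 0.02996 × 931.97 = 132.35 km/s.
v = √(v_r² + v_t²) = √(206.3² + 132.35²) = √60076.2 = 245.1 km/s.

245.1 km/s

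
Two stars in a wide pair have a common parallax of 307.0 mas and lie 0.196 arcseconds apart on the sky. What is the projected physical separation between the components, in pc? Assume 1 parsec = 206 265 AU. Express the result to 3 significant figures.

3.10 × 10^-6 pc

d = 1/p = 1/0.3070″ = 3.2573 pc.
At distance d (pc), an angle of θ arcsec spans θ·d AU: s = 0.196 × 3.2573 = 0.63843 AU.
= 0.63843 / 206265 = 3.0952 × 10^-6 pc.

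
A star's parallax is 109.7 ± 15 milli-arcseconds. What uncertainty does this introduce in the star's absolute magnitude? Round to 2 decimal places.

M = m − 5 log₁₀ d + 5 = m + 5 log₁₀ p + 5, so ∂M/∂p = 5/(p ln 10).
σ_M = (5/ln 10) · (σ_p/p) = 2.1715 × 15/109.7 = 2.1715 × 0.13674 = 0.29693.

σ_M = 0.30 mag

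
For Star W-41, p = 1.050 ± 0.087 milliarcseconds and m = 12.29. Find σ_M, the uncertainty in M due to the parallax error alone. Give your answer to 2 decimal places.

σ_M = 0.18 mag

M = m − 5 log₁₀ d + 5 = m + 5 log₁₀ p + 5, so ∂M/∂p = 5/(p ln 10).
σ_M = (5/ln 10) · (σ_p/p) = 2.1715 × 0.087/1.050 = 2.1715 × 0.082857 = 0.17992.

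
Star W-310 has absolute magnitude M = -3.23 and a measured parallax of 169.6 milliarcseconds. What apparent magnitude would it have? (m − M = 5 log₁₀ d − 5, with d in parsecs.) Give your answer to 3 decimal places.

d = 1/p = 1/0.1696″ = 5.8962 pc.
m − M = 5 log₁₀ d − 5 = 5 log₁₀(5.8962) − 5 = 3.8529 − 5 = -1.1471.
m = M + (m − M) = -3.23 + (-1.1471) = -4.377.

m = -4.377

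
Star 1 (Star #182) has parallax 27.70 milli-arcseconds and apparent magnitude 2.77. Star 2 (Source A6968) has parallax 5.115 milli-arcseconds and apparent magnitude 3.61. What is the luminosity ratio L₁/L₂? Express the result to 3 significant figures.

d₁ = 1/p₁ = 1/0.02770″ = 36.101 pc; d₂ = 1/p₂ = 1/0.005115″ = 195.5 pc.
M₁ = m₁ − 5 log₁₀ d₁ + 5 = 2.77 − 7.7876 + 5 = -0.0176.
M₂ = 3.61 − 11.4557 + 5 = -2.8457.
L₁/L₂ = 10^(0.4(M₂ − M₁)) = 10^(0.4 × (-2.8281)) = 10^(-1.13124) = 0.07392.

L₁/L₂ = 0.0739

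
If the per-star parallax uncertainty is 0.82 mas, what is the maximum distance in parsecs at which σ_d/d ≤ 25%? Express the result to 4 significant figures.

304.9 pc

σ_d/d = σ_p/p, so the condition is σ_p/p ≤ 0.25, i.e. p ≥ σ_p/0.25.
p_min = 0.82/0.25 = 3.28 mas = 0.00328 arcsec.
d_max = 1/p_min = 1/0.00328 = 304.88 pc.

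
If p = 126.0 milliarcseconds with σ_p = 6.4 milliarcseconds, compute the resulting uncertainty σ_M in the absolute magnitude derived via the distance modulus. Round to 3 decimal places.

σ_M = 0.110 mag

M = m − 5 log₁₀ d + 5 = m + 5 log₁₀ p + 5, so ∂M/∂p = 5/(p ln 10).
σ_M = (5/ln 10) · (σ_p/p) = 2.1715 × 6.4/126.0 = 2.1715 × 0.050794 = 0.1103.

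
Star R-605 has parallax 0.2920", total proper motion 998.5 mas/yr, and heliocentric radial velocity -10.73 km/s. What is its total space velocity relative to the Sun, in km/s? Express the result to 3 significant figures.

d = 1/p = 1/0.2920″ = 3.4247 pc.
μ = 998.5 mas/yr = 0.9985 ″/yr.
v_t = 4.740 μ d = 4.740 × 0.9985 × 3.4247 = 16.209 km/s.
v = √(v_r² + v_t²) = √((-10.73)² + 16.209²) = √377.865 = 19.439 km/s.

19.4 km/s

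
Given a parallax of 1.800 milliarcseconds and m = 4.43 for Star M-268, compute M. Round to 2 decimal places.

M = -4.29

d = 1/p = 1/0.001800″ = 555.56 pc.
m − M = 5 log₁₀(555.56) − 5 = 13.7237 − 5 = 8.7237.
M = m − (m − M) = 4.43 − 8.7237 = -4.29.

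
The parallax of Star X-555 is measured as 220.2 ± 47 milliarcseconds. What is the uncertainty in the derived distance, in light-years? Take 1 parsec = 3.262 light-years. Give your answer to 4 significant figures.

3.162 ly

d = 1/p, so σ_d = σ_p / p².
σ_d = 0.0470 / (0.2202)² = 0.0470 / 0.048488 = 0.96931 pc = 0.96931 × 3.262 ly = 3.1619 ly.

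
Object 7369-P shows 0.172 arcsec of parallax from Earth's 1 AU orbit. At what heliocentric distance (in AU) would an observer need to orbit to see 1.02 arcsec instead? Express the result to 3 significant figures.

Parallax scales linearly with baseline: p ∝ B, so B = p_target / p_Earth × 1 AU.
B = 1.02 / 0.172 = 5.9302 AU.

5.93 AU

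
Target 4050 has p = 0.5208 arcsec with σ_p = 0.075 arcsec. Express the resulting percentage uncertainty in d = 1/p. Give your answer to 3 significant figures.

For d = 1/p, |σ_d/d| = |σ_p/p|.
σ_p/p = 0.075 / 0.5208 = 0.14401 = 14.401%.

14.4%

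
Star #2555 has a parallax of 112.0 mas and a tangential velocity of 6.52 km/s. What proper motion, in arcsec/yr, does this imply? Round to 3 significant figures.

d = 1/p = 1/0.1120″ = 8.9286 pc.
μ = v_t / (4.74 d) = 6.52 / (4.74 × 8.9286) = 6.52 / 42.322 = 0.15406 ″/yr.

0.154 arcsec/yr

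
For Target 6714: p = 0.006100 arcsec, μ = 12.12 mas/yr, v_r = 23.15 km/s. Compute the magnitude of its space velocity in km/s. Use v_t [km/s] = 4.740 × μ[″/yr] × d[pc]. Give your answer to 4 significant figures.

24.99 km/s

d = 1/p = 1/0.006100″ = 163.93 pc.
μ = 12.12 mas/yr = 0.01212 ″/yr.
v_t = 4.740 μ d = 4.740 × 0.01212 × 163.93 = 9.4176 km/s.
v = √(v_r² + v_t²) = √(23.15² + 9.4176²) = √624.614 = 24.992 km/s.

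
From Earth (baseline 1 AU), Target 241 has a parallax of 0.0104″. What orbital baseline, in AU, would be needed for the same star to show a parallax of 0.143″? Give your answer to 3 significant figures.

13.8 AU

Parallax scales linearly with baseline: p ∝ B, so B = p_target / p_Earth × 1 AU.
B = 0.143 / 0.0104 = 13.75 AU.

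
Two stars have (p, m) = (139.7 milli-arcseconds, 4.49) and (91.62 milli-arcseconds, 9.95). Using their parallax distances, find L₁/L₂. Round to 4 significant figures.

d₁ = 1/p₁ = 1/0.1397″ = 7.1582 pc; d₂ = 1/p₂ = 1/0.09162″ = 10.915 pc.
M₁ = m₁ − 5 log₁₀ d₁ + 5 = 4.49 − 4.2740 + 5 = 5.2160.
M₂ = 9.95 − 5.1901 + 5 = 9.7599.
L₁/L₂ = 10^(0.4(M₂ − M₁)) = 10^(0.4 × 4.5439) = 10^1.81756 = 65.699.

L₁/L₂ = 65.70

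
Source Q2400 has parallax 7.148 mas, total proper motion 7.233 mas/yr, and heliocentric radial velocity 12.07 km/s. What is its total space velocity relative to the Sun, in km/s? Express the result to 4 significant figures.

d = 1/p = 1/0.007148″ = 139.9 pc.
μ = 7.233 mas/yr = 0.007233 ″/yr.
v_t = 4.740 μ d = 4.740 × 0.007233 × 139.9 = 4.7964 km/s.
v = √(v_r² + v_t²) = √(12.07² + 4.7964²) = √168.69 = 12.988 km/s.

12.99 km/s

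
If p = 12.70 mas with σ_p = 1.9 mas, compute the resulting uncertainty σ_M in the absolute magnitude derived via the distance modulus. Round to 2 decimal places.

σ_M = 0.32 mag

M = m − 5 log₁₀ d + 5 = m + 5 log₁₀ p + 5, so ∂M/∂p = 5/(p ln 10).
σ_M = (5/ln 10) · (σ_p/p) = 2.1715 × 1.9/12.70 = 2.1715 × 0.14961 = 0.32488.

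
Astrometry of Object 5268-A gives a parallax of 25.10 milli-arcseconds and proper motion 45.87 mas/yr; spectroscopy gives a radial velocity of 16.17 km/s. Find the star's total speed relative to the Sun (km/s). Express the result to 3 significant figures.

d = 1/p = 1/0.02510″ = 39.841 pc.
μ = 45.87 mas/yr = 0.04587 ″/yr.
v_t = 4.740 μ d = 4.740 × 0.04587 × 39.841 = 8.6624 km/s.
v = √(v_r² + v_t²) = √(16.17² + 8.6624²) = √336.506 = 18.344 km/s.

18.3 km/s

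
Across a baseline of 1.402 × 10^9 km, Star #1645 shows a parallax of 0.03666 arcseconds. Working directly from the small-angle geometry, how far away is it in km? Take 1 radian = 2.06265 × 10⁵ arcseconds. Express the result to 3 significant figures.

7.89 × 10^15 km

θ = 0.03666″ = 0.03666/206265 = 1.7773 × 10^-7 rad.
d = B/θ = (1.402 × 10^9) / (1.7773 × 10^-7) = 7.8884 × 10^15 km.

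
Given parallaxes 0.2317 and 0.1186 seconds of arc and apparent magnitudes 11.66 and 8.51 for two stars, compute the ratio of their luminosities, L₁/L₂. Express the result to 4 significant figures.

L₁/L₂ = 0.01440

d₁ = 1/p₁ = 1/0.2317″ = 4.3159 pc; d₂ = 1/p₂ = 1/0.1186″ = 8.4317 pc.
M₁ = m₁ − 5 log₁₀ d₁ + 5 = 11.66 − 3.1754 + 5 = 13.4846.
M₂ = 8.51 − 4.6296 + 5 = 8.8804.
L₁/L₂ = 10^(0.4(M₂ − M₁)) = 10^(0.4 × (-4.6042)) = 10^(-1.84168) = 0.014399.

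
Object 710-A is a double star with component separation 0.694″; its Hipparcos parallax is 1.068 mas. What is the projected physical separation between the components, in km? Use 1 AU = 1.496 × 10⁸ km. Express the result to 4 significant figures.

9.721 × 10^10 km

d = 1/p = 1/0.001068″ = 936.33 pc.
At distance d (pc), an angle of θ arcsec spans θ·d AU: s = 0.694 × 936.33 = 649.81 AU.
= 649.81 × 1.496 × 10⁸ km = 9.7212 × 10^10 km.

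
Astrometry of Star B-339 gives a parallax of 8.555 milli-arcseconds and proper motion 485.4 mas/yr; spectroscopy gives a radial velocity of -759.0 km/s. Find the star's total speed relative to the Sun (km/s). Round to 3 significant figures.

d = 1/p = 1/0.008555″ = 116.89 pc.
μ = 485.4 mas/yr = 0.4854 ″/yr.
v_t = 4.740 μ d = 4.740 × 0.4854 × 116.89 = 268.94 km/s.
v = √(v_r² + v_t²) = √((-759.0)² + 268.94²) = √648410 = 805.24 km/s.

805 km/s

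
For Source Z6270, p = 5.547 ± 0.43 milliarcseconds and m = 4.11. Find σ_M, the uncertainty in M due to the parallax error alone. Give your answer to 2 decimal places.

M = m − 5 log₁₀ d + 5 = m + 5 log₁₀ p + 5, so ∂M/∂p = 5/(p ln 10).
σ_M = (5/ln 10) · (σ_p/p) = 2.1715 × 0.43/5.547 = 2.1715 × 0.077519 = 0.16833.

σ_M = 0.17 mag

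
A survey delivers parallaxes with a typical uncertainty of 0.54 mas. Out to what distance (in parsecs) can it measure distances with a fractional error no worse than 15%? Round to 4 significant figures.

σ_d/d = σ_p/p, so the condition is σ_p/p ≤ 0.15, i.e. p ≥ σ_p/0.15.
p_min = 0.54/0.15 = 3.6 mas = 0.0036 arcsec.
d_max = 1/p_min = 1/0.0036 = 277.78 pc.

277.8 pc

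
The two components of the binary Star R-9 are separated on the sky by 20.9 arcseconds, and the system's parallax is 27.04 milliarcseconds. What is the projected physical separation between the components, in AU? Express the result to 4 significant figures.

772.9 AU

d = 1/p = 1/0.02704″ = 36.982 pc.
At distance d (pc), an angle of θ arcsec spans θ·d AU: s = 20.9 × 36.982 = 772.92 AU.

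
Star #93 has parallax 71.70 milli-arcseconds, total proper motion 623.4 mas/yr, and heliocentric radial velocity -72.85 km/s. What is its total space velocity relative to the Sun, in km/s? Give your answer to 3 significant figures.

d = 1/p = 1/0.07170″ = 13.947 pc.
μ = 623.4 mas/yr = 0.6234 ″/yr.
v_t = 4.740 μ d = 4.740 × 0.6234 × 13.947 = 41.212 km/s.
v = √(v_r² + v_t²) = √((-72.85)² + 41.212²) = √7005.55 = 83.699 km/s.

83.7 km/s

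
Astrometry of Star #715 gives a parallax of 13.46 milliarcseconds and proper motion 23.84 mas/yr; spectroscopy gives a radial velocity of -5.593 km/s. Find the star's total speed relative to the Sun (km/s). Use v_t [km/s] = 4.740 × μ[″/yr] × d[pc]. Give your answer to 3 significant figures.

d = 1/p = 1/0.01346″ = 74.294 pc.
μ = 23.84 mas/yr = 0.02384 ″/yr.
v_t = 4.740 μ d = 4.740 × 0.02384 × 74.294 = 8.3953 km/s.
v = √(v_r² + v_t²) = √((-5.593)² + 8.3953²) = √101.763 = 10.088 km/s.

10.1 km/s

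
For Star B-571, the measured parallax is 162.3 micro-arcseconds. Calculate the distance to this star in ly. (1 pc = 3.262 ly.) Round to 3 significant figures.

20100 ly

p = 162.3 micro-arcseconds = 0.0001623 arcsec.
d = 1/p = 1/0.0001623 = 6161.4 pc.
In light-years: 6161.4 × 3.262 = 20098 ly.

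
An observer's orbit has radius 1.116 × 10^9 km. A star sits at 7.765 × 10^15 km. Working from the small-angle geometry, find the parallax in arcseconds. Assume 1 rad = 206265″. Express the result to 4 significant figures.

θ ≈ B/d = (1.116 × 10^9) / (7.765 × 10^15) = 1.4372 × 10^-7 rad.
In arcseconds: 1.4372 × 10^-7 × 206265 = 0.029644″.

0.02964 arcsec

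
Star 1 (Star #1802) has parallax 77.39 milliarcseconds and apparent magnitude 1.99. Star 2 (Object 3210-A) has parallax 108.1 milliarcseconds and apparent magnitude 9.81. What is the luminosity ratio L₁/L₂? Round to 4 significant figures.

L₁/L₂ = 2620

d₁ = 1/p₁ = 1/0.07739″ = 12.922 pc; d₂ = 1/p₂ = 1/0.1081″ = 9.2507 pc.
M₁ = m₁ − 5 log₁₀ d₁ + 5 = 1.99 − 5.5566 + 5 = 1.4334.
M₂ = 9.81 − 4.8309 + 5 = 9.9791.
L₁/L₂ = 10^(0.4(M₂ − M₁)) = 10^(0.4 × 8.5457) = 10^3.41828 = 2619.9.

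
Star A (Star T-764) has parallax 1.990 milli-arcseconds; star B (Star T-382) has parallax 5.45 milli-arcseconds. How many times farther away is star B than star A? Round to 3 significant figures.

0.365

Since d = 1/p, d_B/d_A = p_A/p_B.
= 1.990 / 5.45 = 0.36514.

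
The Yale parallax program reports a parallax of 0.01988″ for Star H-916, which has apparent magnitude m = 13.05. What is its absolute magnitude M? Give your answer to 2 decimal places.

M = 9.54

d = 1/p = 1/0.01988″ = 50.302 pc.
m − M = 5 log₁₀(50.302) − 5 = 8.5079 − 5 = 3.5079.
M = m − (m − M) = 13.05 − 3.5079 = 9.54.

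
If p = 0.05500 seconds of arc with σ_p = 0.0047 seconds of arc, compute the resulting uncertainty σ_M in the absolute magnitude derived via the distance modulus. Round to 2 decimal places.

M = m − 5 log₁₀ d + 5 = m + 5 log₁₀ p + 5, so ∂M/∂p = 5/(p ln 10).
σ_M = (5/ln 10) · (σ_p/p) = 2.1715 × 0.0047/0.05500 = 2.1715 × 0.085455 = 0.18557.

σ_M = 0.19 mag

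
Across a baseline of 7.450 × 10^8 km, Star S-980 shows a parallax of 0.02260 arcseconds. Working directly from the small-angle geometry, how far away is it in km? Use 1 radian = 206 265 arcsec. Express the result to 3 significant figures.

θ = 0.02260″ = 0.02260/206265 = 1.0957 × 10^-7 rad.
d = B/θ = (7.450 × 10^8) / (1.0957 × 10^-7) = 6.7993 × 10^15 km.

6.80 × 10^15 km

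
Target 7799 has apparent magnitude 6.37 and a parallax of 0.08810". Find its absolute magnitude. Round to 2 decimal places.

d = 1/p = 1/0.08810″ = 11.351 pc.
m − M = 5 log₁₀(11.351) − 5 = 5.2752 − 5 = 0.2752.
M = m − (m − M) = 6.37 − 0.2752 = 6.09.

M = 6.09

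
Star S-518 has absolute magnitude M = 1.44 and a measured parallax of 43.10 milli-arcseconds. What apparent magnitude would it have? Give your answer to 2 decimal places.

d = 1/p = 1/0.04310″ = 23.202 pc.
m − M = 5 log₁₀ d − 5 = 5 log₁₀(23.202) − 5 = 6.8276 − 5 = 1.8276.
m = M + (m − M) = 1.44 + 1.8276 = 3.27.

m = 3.27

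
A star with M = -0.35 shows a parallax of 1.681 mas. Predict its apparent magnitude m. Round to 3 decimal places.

m = 8.522

d = 1/p = 1/0.001681″ = 594.88 pc.
m − M = 5 log₁₀ d − 5 = 5 log₁₀(594.88) − 5 = 13.8721 − 5 = 8.8721.
m = M + (m − M) = -0.35 + 8.8721 = 8.522.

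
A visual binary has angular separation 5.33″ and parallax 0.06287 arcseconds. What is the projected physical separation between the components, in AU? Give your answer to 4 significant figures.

84.78 AU

d = 1/p = 1/0.06287″ = 15.906 pc.
At distance d (pc), an angle of θ arcsec spans θ·d AU: s = 5.33 × 15.906 = 84.779 AU.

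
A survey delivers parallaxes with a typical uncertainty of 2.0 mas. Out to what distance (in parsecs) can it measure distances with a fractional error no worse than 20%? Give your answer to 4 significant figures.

100.0 pc

σ_d/d = σ_p/p, so the condition is σ_p/p ≤ 0.20, i.e. p ≥ σ_p/0.20.
p_min = 2.0/0.20 = 10 mas = 0.01 arcsec.
d_max = 1/p_min = 1/0.01 = 100 pc.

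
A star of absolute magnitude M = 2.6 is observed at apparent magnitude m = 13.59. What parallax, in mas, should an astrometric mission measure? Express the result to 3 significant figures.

m − M = 13.59 − 2.6 = 10.99.
d = 10^((m−M)/5 + 1) = 10^3.198 = 1577.6 pc.
p = 1/d = 1/1577.6 = 0.00063387 arcsec = 0.63387 mas.

0.634 mas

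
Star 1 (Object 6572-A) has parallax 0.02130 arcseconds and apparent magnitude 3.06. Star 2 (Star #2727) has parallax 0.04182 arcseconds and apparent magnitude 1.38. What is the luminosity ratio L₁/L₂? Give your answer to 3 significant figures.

d₁ = 1/p₁ = 1/0.02130″ = 46.948 pc; d₂ = 1/p₂ = 1/0.04182″ = 23.912 pc.
M₁ = m₁ − 5 log₁₀ d₁ + 5 = 3.06 − 8.3581 + 5 = -0.2981.
M₂ = 1.38 − 6.8931 + 5 = -0.5131.
L₁/L₂ = 10^(0.4(M₂ − M₁)) = 10^(0.4 × (-0.2150)) = 10^(-0.08600) = 0.82035.

L₁/L₂ = 0.820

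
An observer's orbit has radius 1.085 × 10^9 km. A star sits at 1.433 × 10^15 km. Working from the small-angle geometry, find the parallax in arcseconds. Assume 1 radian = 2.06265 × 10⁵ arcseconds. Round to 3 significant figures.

θ ≈ B/d = (1.085 × 10^9) / (1.433 × 10^15) = 7.5715 × 10^-7 rad.
In arcseconds: 7.5715 × 10^-7 × 206265 = 0.15617″.

0.156 arcsec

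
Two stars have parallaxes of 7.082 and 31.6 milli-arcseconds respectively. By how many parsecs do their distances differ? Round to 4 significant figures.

d_A = 1/0.007082″ = 141.2 pc; d_B = 1/0.03160″ = 31.646 pc.
|d_B − d_A| = |31.646 − 141.2| = 109.55 pc.

109.6 pc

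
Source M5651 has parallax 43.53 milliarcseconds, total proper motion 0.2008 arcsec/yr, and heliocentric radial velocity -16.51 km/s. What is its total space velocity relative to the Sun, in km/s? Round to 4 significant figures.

d = 1/p = 1/0.04353″ = 22.973 pc.
v_t = 4.740 μ d = 4.740 × 0.2008 × 22.973 = 21.866 km/s.
v = √(v_r² + v_t²) = √((-16.51)² + 21.866²) = √750.702 = 27.399 km/s.

27.40 km/s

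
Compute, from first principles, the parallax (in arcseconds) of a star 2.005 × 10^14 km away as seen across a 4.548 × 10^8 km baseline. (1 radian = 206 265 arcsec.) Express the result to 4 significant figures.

0.4679 arcsec

θ ≈ B/d = (4.548 × 10^8) / (2.005 × 10^14) = 2.2683 × 10^-6 rad.
In arcseconds: 2.2683 × 10^-6 × 206265 = 0.46787″.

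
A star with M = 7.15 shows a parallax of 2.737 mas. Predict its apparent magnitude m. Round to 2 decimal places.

d = 1/p = 1/0.002737″ = 365.36 pc.
m − M = 5 log₁₀ d − 5 = 5 log₁₀(365.36) − 5 = 12.8136 − 5 = 7.8136.
m = M + (m − M) = 7.15 + 7.8136 = 14.96.

m = 14.96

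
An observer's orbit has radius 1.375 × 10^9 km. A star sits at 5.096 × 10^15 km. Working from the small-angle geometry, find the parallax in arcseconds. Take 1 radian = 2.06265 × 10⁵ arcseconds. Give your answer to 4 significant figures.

θ ≈ B/d = (1.375 × 10^9) / (5.096 × 10^15) = 2.6982 × 10^-7 rad.
In arcseconds: 2.6982 × 10^-7 × 206265 = 0.055654″.

0.05565 arcsec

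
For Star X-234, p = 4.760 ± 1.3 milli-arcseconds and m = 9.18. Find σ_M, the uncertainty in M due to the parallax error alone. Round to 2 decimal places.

M = m − 5 log₁₀ d + 5 = m + 5 log₁₀ p + 5, so ∂M/∂p = 5/(p ln 10).
σ_M = (5/ln 10) · (σ_p/p) = 2.1715 × 1.3/4.760 = 2.1715 × 0.27311 = 0.59306.

σ_M = 0.59 mag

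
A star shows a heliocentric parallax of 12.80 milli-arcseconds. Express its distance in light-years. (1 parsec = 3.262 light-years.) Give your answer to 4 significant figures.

254.8 light years

p = 12.80 milli-arcseconds = 0.01280 arcsec.
d = 1/p = 1/0.01280 = 78.125 pc.
In light-years: 78.125 × 3.262 = 254.84 ly.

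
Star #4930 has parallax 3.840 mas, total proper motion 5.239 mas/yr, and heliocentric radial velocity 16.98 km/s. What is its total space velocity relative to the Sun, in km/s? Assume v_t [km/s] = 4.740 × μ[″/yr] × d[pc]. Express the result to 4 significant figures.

18.17 km/s

d = 1/p = 1/0.003840″ = 260.42 pc.
μ = 5.239 mas/yr = 0.005239 ″/yr.
v_t = 4.740 μ d = 4.740 × 0.005239 × 260.42 = 6.467 km/s.
v = √(v_r² + v_t²) = √(16.98² + 6.467²) = √330.142 = 18.17 km/s.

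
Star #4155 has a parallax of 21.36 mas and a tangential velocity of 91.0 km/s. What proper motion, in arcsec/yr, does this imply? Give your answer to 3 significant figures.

d = 1/p = 1/0.02136″ = 46.816 pc.
μ = v_t / (4.74 d) = 91.0 / (4.74 × 46.816) = 91.0 / 221.91 = 0.41008 ″/yr.

0.410 arcsec/yr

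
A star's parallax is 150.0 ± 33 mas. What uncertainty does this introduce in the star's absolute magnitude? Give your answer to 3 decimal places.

M = m − 5 log₁₀ d + 5 = m + 5 log₁₀ p + 5, so ∂M/∂p = 5/(p ln 10).
σ_M = (5/ln 10) · (σ_p/p) = 2.1715 × 33/150.0 = 2.1715 × 0.22 = 0.47773.

σ_M = 0.478 mag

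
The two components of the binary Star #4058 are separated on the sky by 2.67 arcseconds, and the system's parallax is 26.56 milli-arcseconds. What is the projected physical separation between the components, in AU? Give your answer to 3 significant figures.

d = 1/p = 1/0.02656″ = 37.651 pc.
At distance d (pc), an angle of θ arcsec spans θ·d AU: s = 2.67 × 37.651 = 100.53 AU.

101 AU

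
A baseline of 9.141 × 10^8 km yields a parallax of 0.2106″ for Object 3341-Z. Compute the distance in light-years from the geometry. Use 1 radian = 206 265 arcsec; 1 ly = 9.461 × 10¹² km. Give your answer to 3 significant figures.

θ = 0.2106″ = 0.2106/206265 = 1.0210 × 10^-6 rad.
d = B/θ = (9.141 × 10^8) / (1.0210 × 10^-6) = 8.9530 × 10^14 km = (8.9530 × 10^14) / (9.461 × 10^12) ly = 94.631 ly.

94.6 ly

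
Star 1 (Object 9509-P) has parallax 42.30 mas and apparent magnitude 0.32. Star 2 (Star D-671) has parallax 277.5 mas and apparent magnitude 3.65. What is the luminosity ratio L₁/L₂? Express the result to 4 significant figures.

d₁ = 1/p₁ = 1/0.04230″ = 23.641 pc; d₂ = 1/p₂ = 1/0.2775″ = 3.6036 pc.
M₁ = m₁ − 5 log₁₀ d₁ + 5 = 0.32 − 6.8683 + 5 = -1.5483.
M₂ = 3.65 − 2.7837 + 5 = 5.8663.
L₁/L₂ = 10^(0.4(M₂ − M₁)) = 10^(0.4 × 7.4146) = 10^2.96584 = 924.36.

L₁/L₂ = 924.4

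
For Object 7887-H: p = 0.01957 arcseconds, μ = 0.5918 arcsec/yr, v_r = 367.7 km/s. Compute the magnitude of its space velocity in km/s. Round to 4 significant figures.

d = 1/p = 1/0.01957″ = 51.099 pc.
v_t = 4.740 μ d = 4.740 × 0.5918 × 51.099 = 143.34 km/s.
v = √(v_r² + v_t²) = √(367.7² + 143.34²) = √155750 = 394.65 km/s.

394.7 km/s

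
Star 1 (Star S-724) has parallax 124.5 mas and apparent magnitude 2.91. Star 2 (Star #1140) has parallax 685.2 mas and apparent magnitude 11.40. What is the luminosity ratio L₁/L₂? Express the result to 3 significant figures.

d₁ = 1/p₁ = 1/0.1245″ = 8.0321 pc; d₂ = 1/p₂ = 1/0.6852″ = 1.4594 pc.
M₁ = m₁ − 5 log₁₀ d₁ + 5 = 2.91 − 4.5241 + 5 = 3.3859.
M₂ = 11.40 − 0.8209 + 5 = 15.5791.
L₁/L₂ = 10^(0.4(M₂ − M₁)) = 10^(0.4 × 12.1932) = 10^4.87728 = 75384.

L₁/L₂ = 75400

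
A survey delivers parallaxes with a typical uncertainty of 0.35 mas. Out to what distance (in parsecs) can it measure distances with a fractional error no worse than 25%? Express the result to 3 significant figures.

σ_d/d = σ_p/p, so the condition is σ_p/p ≤ 0.25, i.e. p ≥ σ_p/0.25.
p_min = 0.35/0.25 = 1.4 mas = 0.0014 arcsec.
d_max = 1/p_min = 1/0.0014 = 714.29 pc.

714 pc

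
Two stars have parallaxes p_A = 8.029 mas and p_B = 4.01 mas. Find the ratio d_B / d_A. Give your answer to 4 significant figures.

Since d = 1/p, d_B/d_A = p_A/p_B.
= 8.029 / 4.01 = 2.0022.

2.002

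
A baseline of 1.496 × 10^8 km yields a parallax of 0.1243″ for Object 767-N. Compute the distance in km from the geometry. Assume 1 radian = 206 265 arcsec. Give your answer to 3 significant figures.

2.48 × 10^14 km

θ = 0.1243″ = 0.1243/206265 = 6.0262 × 10^-7 rad.
d = B/θ = (1.496 × 10^8) / (6.0262 × 10^-7) = 2.4825 × 10^14 km.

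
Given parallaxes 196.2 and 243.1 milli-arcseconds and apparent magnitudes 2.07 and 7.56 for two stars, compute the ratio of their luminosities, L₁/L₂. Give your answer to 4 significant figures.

d₁ = 1/p₁ = 1/0.1962″ = 5.0968 pc; d₂ = 1/p₂ = 1/0.2431″ = 4.1135 pc.
M₁ = m₁ − 5 log₁₀ d₁ + 5 = 2.07 − 3.5365 + 5 = 3.5335.
M₂ = 7.56 − 3.0711 + 5 = 9.4889.
L₁/L₂ = 10^(0.4(M₂ − M₁)) = 10^(0.4 × 5.9554) = 10^2.38216 = 241.08.

L₁/L₂ = 241.1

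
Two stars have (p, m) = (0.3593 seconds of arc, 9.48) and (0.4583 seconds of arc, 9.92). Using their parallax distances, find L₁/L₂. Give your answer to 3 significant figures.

d₁ = 1/p₁ = 1/0.3593″ = 2.7832 pc; d₂ = 1/p₂ = 1/0.4583″ = 2.182 pc.
M₁ = m₁ − 5 log₁₀ d₁ + 5 = 9.48 − 2.2227 + 5 = 12.2573.
M₂ = 9.92 − 1.6943 + 5 = 13.2257.
L₁/L₂ = 10^(0.4(M₂ − M₁)) = 10^(0.4 × 0.9684) = 10^0.38736 = 2.4398.

L₁/L₂ = 2.44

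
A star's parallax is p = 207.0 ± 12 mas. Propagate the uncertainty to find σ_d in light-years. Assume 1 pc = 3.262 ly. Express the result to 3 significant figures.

d = 1/p, so σ_d = σ_p / p².
σ_d = 0.0120 / (0.2070)² = 0.0120 / 0.042849 = 0.28005 pc = 0.28005 × 3.262 ly = 0.91352 ly.

0.914 ly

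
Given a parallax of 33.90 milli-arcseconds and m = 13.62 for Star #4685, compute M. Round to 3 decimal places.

M = 11.271

d = 1/p = 1/0.03390″ = 29.499 pc.
m − M = 5 log₁₀(29.499) − 5 = 7.3490 − 5 = 2.3490.
M = m − (m − M) = 13.62 − 2.3490 = 11.271.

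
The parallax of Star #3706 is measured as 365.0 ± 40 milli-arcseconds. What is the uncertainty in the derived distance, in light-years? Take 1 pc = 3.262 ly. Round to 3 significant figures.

d = 1/p, so σ_d = σ_p / p².
σ_d = 0.0400 / (0.3650)² = 0.0400 / 0.13323 = 0.30023 pc = 0.30023 × 3.262 ly = 0.97935 ly.

0.979 ly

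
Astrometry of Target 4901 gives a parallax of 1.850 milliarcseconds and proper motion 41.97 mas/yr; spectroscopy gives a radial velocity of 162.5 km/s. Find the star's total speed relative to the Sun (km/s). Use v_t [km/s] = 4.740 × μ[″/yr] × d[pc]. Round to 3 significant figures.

d = 1/p = 1/0.001850″ = 540.54 pc.
μ = 41.97 mas/yr = 0.04197 ″/yr.
v_t = 4.740 μ d = 4.740 × 0.04197 × 540.54 = 107.53 km/s.
v = √(v_r² + v_t²) = √(162.5² + 107.53²) = √37969 = 194.86 km/s.

195 km/s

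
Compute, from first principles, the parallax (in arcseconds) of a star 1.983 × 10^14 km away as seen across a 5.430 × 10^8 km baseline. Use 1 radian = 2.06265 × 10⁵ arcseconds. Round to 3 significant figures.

θ ≈ B/d = (5.430 × 10^8) / (1.983 × 10^14) = 2.7383 × 10^-6 rad.
In arcseconds: 2.7383 × 10^-6 × 206265 = 0.56482″.

0.565 arcsec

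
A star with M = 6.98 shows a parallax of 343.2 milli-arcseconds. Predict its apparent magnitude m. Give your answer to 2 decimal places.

m = 4.30

d = 1/p = 1/0.3432″ = 2.9138 pc.
m − M = 5 log₁₀ d − 5 = 5 log₁₀(2.9138) − 5 = 2.3223 − 5 = -2.6777.
m = M + (m − M) = 6.98 + (-2.6777) = 4.30.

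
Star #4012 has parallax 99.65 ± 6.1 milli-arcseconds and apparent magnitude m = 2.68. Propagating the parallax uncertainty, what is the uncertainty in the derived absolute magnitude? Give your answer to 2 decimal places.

σ_M = 0.13 mag

M = m − 5 log₁₀ d + 5 = m + 5 log₁₀ p + 5, so ∂M/∂p = 5/(p ln 10).
σ_M = (5/ln 10) · (σ_p/p) = 2.1715 × 6.1/99.65 = 2.1715 × 0.061214 = 0.13293.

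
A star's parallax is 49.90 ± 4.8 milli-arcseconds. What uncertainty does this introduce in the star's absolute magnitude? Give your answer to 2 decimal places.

σ_M = 0.21 mag

M = m − 5 log₁₀ d + 5 = m + 5 log₁₀ p + 5, so ∂M/∂p = 5/(p ln 10).
σ_M = (5/ln 10) · (σ_p/p) = 2.1715 × 4.8/49.90 = 2.1715 × 0.096192 = 0.20888.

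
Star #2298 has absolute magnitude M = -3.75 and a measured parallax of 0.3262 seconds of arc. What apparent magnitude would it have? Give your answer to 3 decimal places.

m = -6.317

d = 1/p = 1/0.3262″ = 3.0656 pc.
m − M = 5 log₁₀ d − 5 = 5 log₁₀(3.0656) − 5 = 2.4326 − 5 = -2.5674.
m = M + (m − M) = -3.75 + (-2.5674) = -6.317.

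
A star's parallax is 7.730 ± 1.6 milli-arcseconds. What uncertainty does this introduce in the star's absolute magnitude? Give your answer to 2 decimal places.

σ_M = 0.45 mag

M = m − 5 log₁₀ d + 5 = m + 5 log₁₀ p + 5, so ∂M/∂p = 5/(p ln 10).
σ_M = (5/ln 10) · (σ_p/p) = 2.1715 × 1.6/7.730 = 2.1715 × 0.20699 = 0.44948.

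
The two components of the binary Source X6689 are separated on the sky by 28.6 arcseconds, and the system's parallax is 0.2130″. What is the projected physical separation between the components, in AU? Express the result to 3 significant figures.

134 AU

d = 1/p = 1/0.2130″ = 4.6948 pc.
At distance d (pc), an angle of θ arcsec spans θ·d AU: s = 28.6 × 4.6948 = 134.27 AU.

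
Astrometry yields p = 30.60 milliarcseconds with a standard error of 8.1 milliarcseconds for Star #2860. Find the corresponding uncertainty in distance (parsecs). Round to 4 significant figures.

d = 1/p, so σ_d = σ_p / p².
σ_d = 0.00810 / (0.03060)² = 0.00810 / 0.00093636 = 8.6505 pc.

8.651 pc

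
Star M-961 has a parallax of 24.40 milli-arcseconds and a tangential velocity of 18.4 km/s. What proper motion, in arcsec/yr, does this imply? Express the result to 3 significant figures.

0.0947 arcsec/yr

d = 1/p = 1/0.02440″ = 40.984 pc.
μ = v_t / (4.74 d) = 18.4 / (4.74 × 40.984) = 18.4 / 194.26 = 0.094718 ″/yr.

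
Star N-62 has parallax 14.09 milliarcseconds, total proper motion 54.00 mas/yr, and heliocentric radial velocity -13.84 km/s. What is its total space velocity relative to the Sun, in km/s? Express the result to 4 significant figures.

22.84 km/s

d = 1/p = 1/0.01409″ = 70.972 pc.
μ = 54.00 mas/yr = 0.05400 ″/yr.
v_t = 4.740 μ d = 4.740 × 0.05400 × 70.972 = 18.166 km/s.
v = √(v_r² + v_t²) = √((-13.84)² + 18.166²) = √521.549 = 22.837 km/s.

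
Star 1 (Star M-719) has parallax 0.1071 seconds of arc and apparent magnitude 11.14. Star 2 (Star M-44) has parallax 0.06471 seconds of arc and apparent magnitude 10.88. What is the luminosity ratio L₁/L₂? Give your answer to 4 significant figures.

d₁ = 1/p₁ = 1/0.1071″ = 9.3371 pc; d₂ = 1/p₂ = 1/0.06471″ = 15.454 pc.
M₁ = m₁ − 5 log₁₀ d₁ + 5 = 11.14 − 4.8511 + 5 = 11.2889.
M₂ = 10.88 − 5.9452 + 5 = 9.9348.
L₁/L₂ = 10^(0.4(M₂ − M₁)) = 10^(0.4 × (-1.3541)) = 10^(-0.54164) = 0.28732.

L₁/L₂ = 0.2873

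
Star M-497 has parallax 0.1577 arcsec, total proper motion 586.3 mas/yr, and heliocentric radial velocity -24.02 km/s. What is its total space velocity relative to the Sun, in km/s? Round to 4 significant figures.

d = 1/p = 1/0.1577″ = 6.3412 pc.
μ = 586.3 mas/yr = 0.5863 ″/yr.
v_t = 4.740 μ d = 4.740 × 0.5863 × 6.3412 = 17.623 km/s.
v = √(v_r² + v_t²) = √((-24.02)² + 17.623²) = √887.531 = 29.791 km/s.

29.79 km/s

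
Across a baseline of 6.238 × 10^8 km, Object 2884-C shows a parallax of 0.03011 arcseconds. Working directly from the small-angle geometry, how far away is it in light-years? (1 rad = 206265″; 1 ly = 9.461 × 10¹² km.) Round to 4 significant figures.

θ = 0.03011″ = 0.03011/206265 = 1.4598 × 10^-7 rad.
d = B/θ = (6.238 × 10^8) / (1.4598 × 10^-7) = 4.2732 × 10^15 km = (4.2732 × 10^15) / (9.461 × 10^12) ly = 451.66 ly.

451.7 ly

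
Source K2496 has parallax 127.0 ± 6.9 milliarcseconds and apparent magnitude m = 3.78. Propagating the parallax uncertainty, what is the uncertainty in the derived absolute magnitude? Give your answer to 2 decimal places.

M = m − 5 log₁₀ d + 5 = m + 5 log₁₀ p + 5, so ∂M/∂p = 5/(p ln 10).
σ_M = (5/ln 10) · (σ_p/p) = 2.1715 × 6.9/127.0 = 2.1715 × 0.054331 = 0.11798.

σ_M = 0.12 mag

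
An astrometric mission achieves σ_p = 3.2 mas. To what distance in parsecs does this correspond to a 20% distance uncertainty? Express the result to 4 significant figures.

σ_d/d = σ_p/p, so the condition is σ_p/p ≤ 0.20, i.e. p ≥ σ_p/0.20.
p_min = 3.2/0.20 = 16 mas = 0.016 arcsec.
d_max = 1/p_min = 1/0.016 = 62.5 pc.

62.50 pc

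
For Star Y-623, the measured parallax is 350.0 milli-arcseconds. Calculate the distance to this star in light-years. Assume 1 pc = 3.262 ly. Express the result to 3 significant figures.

9.32 light years

p = 350.0 milli-arcseconds = 0.3500 arcsec.
d = 1/p = 1/0.3500 = 2.8571 pc.
In light-years: 2.8571 × 3.262 = 9.3199 ly.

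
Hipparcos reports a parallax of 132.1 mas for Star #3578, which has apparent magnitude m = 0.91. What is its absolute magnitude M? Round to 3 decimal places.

M = 1.515

d = 1/p = 1/0.1321″ = 7.57 pc.
m − M = 5 log₁₀(7.57) − 5 = 4.3955 − 5 = -0.6045.
M = m − (m − M) = 0.91 − (-0.6045) = 1.515.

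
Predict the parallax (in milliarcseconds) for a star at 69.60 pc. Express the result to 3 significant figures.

14.4 mas

p = 1/d = 1/69.6 = 0.014368 arcsec.
= 0.014368 × 1000 = 14.368 mas.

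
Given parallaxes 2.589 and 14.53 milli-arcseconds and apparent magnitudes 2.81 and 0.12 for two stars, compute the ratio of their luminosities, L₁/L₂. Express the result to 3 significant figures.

L₁/L₂ = 2.64

d₁ = 1/p₁ = 1/0.002589″ = 386.25 pc; d₂ = 1/p₂ = 1/0.01453″ = 68.823 pc.
M₁ = m₁ − 5 log₁₀ d₁ + 5 = 2.81 − 12.9343 + 5 = -5.1243.
M₂ = 0.12 − 9.1887 + 5 = -4.0687.
L₁/L₂ = 10^(0.4(M₂ − M₁)) = 10^(0.4 × 1.0556) = 10^0.42224 = 2.6439.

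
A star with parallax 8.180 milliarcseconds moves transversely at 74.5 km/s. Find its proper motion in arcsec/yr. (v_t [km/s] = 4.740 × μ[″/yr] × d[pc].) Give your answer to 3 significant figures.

d = 1/p = 1/0.008180″ = 122.25 pc.
μ = v_t / (4.74 d) = 74.5 / (4.74 × 122.25) = 74.5 / 579.47 = 0.12857 ″/yr.

0.129 arcsec/yr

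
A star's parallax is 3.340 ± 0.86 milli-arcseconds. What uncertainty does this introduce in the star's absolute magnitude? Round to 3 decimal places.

M = m − 5 log₁₀ d + 5 = m + 5 log₁₀ p + 5, so ∂M/∂p = 5/(p ln 10).
σ_M = (5/ln 10) · (σ_p/p) = 2.1715 × 0.86/3.340 = 2.1715 × 0.25749 = 0.55914.

σ_M = 0.559 mag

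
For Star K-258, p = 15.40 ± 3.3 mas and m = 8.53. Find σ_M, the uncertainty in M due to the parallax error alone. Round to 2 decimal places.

M = m − 5 log₁₀ d + 5 = m + 5 log₁₀ p + 5, so ∂M/∂p = 5/(p ln 10).
σ_M = (5/ln 10) · (σ_p/p) = 2.1715 × 3.3/15.40 = 2.1715 × 0.21429 = 0.46533.

σ_M = 0.47 mag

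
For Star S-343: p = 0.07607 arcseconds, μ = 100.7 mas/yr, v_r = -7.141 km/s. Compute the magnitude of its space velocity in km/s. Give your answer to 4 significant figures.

d = 1/p = 1/0.07607″ = 13.146 pc.
μ = 100.7 mas/yr = 0.1007 ″/yr.
v_t = 4.740 μ d = 4.740 × 0.1007 × 13.146 = 6.2748 km/s.
v = √(v_r² + v_t²) = √((-7.141)² + 6.2748²) = √90.367 = 9.5062 km/s.

9.506 km/s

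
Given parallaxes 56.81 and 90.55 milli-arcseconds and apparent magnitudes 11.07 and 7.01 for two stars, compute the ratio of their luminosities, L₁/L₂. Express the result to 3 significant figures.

L₁/L₂ = 0.0604

d₁ = 1/p₁ = 1/0.05681″ = 17.603 pc; d₂ = 1/p₂ = 1/0.09055″ = 11.044 pc.
M₁ = m₁ − 5 log₁₀ d₁ + 5 = 11.07 − 6.2279 + 5 = 9.8421.
M₂ = 7.01 − 5.2156 + 5 = 6.7944.
L₁/L₂ = 10^(0.4(M₂ − M₁)) = 10^(0.4 × (-3.0477)) = 10^(-1.21908) = 0.060384.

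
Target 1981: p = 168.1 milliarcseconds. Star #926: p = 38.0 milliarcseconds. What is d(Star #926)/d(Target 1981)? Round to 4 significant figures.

4.424

Since d = 1/p, d_B/d_A = p_A/p_B.
= 168.1 / 38.0 = 4.4237.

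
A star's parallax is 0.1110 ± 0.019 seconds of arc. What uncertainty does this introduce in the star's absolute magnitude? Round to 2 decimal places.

M = m − 5 log₁₀ d + 5 = m + 5 log₁₀ p + 5, so ∂M/∂p = 5/(p ln 10).
σ_M = (5/ln 10) · (σ_p/p) = 2.1715 × 0.019/0.1110 = 2.1715 × 0.17117 = 0.3717.

σ_M = 0.37 mag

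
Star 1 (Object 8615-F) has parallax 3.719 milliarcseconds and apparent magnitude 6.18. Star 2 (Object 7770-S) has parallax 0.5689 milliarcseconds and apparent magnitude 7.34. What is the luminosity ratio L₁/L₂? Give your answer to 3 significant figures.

d₁ = 1/p₁ = 1/0.003719″ = 268.89 pc; d₂ = 1/p₂ = 1/0.0005689″ = 1757.8 pc.
M₁ = m₁ − 5 log₁₀ d₁ + 5 = 6.18 − 12.1479 + 5 = -0.9679.
M₂ = 7.34 − 16.2248 + 5 = -3.8848.
L₁/L₂ = 10^(0.4(M₂ − M₁)) = 10^(0.4 × (-2.9169)) = 10^(-1.16676) = 0.068115.

L₁/L₂ = 0.0681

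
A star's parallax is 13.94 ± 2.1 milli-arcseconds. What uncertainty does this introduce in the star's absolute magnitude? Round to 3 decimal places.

σ_M = 0.327 mag

M = m − 5 log₁₀ d + 5 = m + 5 log₁₀ p + 5, so ∂M/∂p = 5/(p ln 10).
σ_M = (5/ln 10) · (σ_p/p) = 2.1715 × 2.1/13.94 = 2.1715 × 0.15065 = 0.32714.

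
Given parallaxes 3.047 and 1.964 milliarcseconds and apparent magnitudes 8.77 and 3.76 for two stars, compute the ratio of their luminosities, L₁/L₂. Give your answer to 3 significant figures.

L₁/L₂ = 0.00412

d₁ = 1/p₁ = 1/0.003047″ = 328.19 pc; d₂ = 1/p₂ = 1/0.001964″ = 509.16 pc.
M₁ = m₁ − 5 log₁₀ d₁ + 5 = 8.77 − 12.5806 + 5 = 1.1894.
M₂ = 3.76 − 13.5343 + 5 = -4.7743.
L₁/L₂ = 10^(0.4(M₂ − M₁)) = 10^(0.4 × (-5.9637)) = 10^(-2.38548) = 0.0041164.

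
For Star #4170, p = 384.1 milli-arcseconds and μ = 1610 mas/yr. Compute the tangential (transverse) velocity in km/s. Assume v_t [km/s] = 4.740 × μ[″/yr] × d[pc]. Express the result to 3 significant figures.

19.9 km/s

d = 1/p = 1/0.3841″ = 2.6035 pc.
μ = 1610 mas/yr = 1.61 ″/yr.
v_t = 4.74 × μ × d = 4.74 × 1.61 × 2.6035 = 19.868 km/s.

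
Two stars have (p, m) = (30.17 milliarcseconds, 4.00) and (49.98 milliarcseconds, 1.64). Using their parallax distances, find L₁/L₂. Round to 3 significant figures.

d₁ = 1/p₁ = 1/0.03017″ = 33.146 pc; d₂ = 1/p₂ = 1/0.04998″ = 20.008 pc.
M₁ = m₁ − 5 log₁₀ d₁ + 5 = 4.00 − 7.6022 + 5 = 1.3978.
M₂ = 1.64 − 6.5060 + 5 = 0.1340.
L₁/L₂ = 10^(0.4(M₂ − M₁)) = 10^(0.4 × (-1.2638)) = 10^(-0.50552) = 0.31223.

L₁/L₂ = 0.312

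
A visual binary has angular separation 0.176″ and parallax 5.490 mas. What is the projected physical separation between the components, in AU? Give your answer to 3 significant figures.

32.1 AU

d = 1/p = 1/0.005490″ = 182.15 pc.
At distance d (pc), an angle of θ arcsec spans θ·d AU: s = 0.176 × 182.15 = 32.058 AU.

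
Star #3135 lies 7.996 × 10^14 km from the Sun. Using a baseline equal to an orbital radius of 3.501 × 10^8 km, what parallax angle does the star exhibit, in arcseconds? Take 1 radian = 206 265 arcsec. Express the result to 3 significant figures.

θ ≈ B/d = (3.501 × 10^8) / (7.996 × 10^14) = 4.3784 × 10^-7 rad.
In arcseconds: 4.3784 × 10^-7 × 206265 = 0.090311″.

0.0903 arcsec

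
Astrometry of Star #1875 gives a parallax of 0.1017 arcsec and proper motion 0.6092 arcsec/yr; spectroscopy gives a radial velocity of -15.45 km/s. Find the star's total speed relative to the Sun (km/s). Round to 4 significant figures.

d = 1/p = 1/0.1017″ = 9.8328 pc.
v_t = 4.740 μ d = 4.740 × 0.6092 × 9.8328 = 28.393 km/s.
v = √(v_r² + v_t²) = √((-15.45)² + 28.393²) = √1044.86 = 32.324 km/s.

32.32 km/s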